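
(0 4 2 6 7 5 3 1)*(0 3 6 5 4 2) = (0 2 5 6 7 4)(1 3)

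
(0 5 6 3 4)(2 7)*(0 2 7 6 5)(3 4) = (2 6 4)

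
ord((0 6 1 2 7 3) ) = 6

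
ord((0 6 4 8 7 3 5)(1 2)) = 14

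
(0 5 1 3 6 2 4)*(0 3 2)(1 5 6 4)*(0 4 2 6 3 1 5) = (0 3 2 5)(1 6 4)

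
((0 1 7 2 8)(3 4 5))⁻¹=(0 8 2 7 1)(3 5 4)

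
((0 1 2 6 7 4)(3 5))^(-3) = (0 6)(1 7)(2 4)(3 5)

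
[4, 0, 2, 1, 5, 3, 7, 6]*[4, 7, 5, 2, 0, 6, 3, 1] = [0, 4, 5, 7, 6, 2, 1, 3]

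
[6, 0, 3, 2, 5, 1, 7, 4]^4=[5, 4, 2, 3, 6, 7, 1, 0]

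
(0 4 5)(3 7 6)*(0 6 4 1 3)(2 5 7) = (0 1 3 2 5 6)(4 7)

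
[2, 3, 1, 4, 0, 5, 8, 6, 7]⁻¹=[4, 2, 0, 1, 3, 5, 7, 8, 6]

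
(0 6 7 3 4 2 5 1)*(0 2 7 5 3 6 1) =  (0 1 2 3 4 7 6 5)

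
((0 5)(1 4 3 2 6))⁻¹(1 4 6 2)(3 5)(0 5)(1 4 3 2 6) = (0 2)(1 6 4 3)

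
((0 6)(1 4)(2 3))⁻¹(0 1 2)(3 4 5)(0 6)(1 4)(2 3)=(1 5 2)(3 6 4)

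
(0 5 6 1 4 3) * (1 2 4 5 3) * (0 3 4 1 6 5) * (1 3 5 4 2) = (0 2 3 5 4 6 1)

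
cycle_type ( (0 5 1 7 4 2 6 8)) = 8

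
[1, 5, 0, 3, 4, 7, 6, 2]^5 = [0, 1, 2, 3, 4, 5, 6, 7]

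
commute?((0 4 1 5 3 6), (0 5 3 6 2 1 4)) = no:(0 4 1 5 3 6)*(0 5 3 6 2 1 4) = (1 3 2)(5 6), (0 5 3 6 2 1 4)*(0 4 1 5 3 6) = (0 3)(2 5 6)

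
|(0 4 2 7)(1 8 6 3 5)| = 20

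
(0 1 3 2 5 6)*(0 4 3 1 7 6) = (0 7 6 4 3 2 5)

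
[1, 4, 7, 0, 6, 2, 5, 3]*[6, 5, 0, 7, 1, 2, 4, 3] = [5, 1, 3, 6, 4, 0, 2, 7]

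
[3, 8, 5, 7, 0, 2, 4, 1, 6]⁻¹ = [4, 7, 5, 0, 6, 2, 8, 3, 1]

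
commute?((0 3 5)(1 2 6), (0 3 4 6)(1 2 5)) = no:(0 3 5)(1 2 6) * (0 3 4 6)(1 2 5) = (0 4 6 2)(1 5 3), (0 3 4 6)(1 2 5) * (0 3 5)(1 2 6) = (0 5 2)(1 6 3 4)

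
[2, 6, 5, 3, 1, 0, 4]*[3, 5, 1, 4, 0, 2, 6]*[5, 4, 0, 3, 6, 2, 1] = [4, 1, 0, 6, 2, 3, 5]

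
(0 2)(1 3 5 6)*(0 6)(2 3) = (0 3 5)(1 2 6)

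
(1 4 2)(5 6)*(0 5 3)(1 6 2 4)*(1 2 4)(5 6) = (0 6 3)(1 2 5 4)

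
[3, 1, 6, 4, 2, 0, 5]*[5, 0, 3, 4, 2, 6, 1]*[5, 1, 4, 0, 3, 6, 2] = [3, 5, 1, 4, 0, 6, 2]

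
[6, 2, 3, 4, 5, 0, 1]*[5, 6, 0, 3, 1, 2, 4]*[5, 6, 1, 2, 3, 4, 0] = [3, 5, 2, 6, 1, 4, 0]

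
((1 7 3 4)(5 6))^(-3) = (1 7 3 4)(5 6)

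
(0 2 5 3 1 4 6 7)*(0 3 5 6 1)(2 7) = (0 7 3)(1 4)(2 6)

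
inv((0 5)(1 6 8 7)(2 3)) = (0 5)(1 7 8 6)(2 3)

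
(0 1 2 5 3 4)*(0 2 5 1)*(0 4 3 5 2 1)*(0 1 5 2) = (0 4 5 2 1) 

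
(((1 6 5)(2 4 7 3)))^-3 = (2 4 7 3)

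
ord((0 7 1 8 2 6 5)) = 7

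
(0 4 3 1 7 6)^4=(0 7 3)(1 4 6)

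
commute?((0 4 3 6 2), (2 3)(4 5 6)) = no:(0 4 3 6 2)*(2 3)(4 5 6) = (0 5 6 3 4 2), (2 3)(4 5 6)*(0 4 3 6 2) = (0 4 5 2 6 3)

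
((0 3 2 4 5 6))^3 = (0 4)(2 6)(3 5)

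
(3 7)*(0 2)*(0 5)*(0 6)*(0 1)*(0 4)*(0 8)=(0 2 5 6 1 4 8)(3 7)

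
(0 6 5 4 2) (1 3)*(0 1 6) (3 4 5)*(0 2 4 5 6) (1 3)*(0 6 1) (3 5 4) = (0 2 5 1 4 3 6) 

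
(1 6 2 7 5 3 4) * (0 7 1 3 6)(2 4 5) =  (0 7 2 1)(3 5 6 4)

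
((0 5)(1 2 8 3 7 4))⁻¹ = (0 5)(1 4 7 3 8 2)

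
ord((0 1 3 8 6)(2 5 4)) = 15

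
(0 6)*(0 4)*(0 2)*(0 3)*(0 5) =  (0 6 4 2 3 5)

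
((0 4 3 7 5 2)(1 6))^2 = (0 3 5)(2 4 7)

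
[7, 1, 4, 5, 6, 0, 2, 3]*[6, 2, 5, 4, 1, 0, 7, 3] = [3, 2, 1, 0, 7, 6, 5, 4]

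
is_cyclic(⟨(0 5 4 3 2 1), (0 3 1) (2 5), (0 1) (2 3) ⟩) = no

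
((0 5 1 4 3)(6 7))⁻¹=(0 3 4 1 5)(6 7)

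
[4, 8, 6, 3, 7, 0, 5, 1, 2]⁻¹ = [5, 7, 8, 3, 0, 6, 2, 4, 1]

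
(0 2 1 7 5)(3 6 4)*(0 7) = (0 2 1)(3 6 4)(5 7)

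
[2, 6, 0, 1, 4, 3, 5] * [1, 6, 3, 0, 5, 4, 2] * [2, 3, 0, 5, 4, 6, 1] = [5, 0, 3, 1, 6, 2, 4]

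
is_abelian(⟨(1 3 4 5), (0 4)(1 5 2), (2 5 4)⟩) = no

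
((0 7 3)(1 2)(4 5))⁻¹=(0 3 7)(1 2)(4 5)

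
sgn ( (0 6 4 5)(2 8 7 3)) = 1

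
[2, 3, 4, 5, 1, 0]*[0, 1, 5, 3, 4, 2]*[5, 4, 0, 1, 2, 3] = [3, 1, 2, 0, 4, 5]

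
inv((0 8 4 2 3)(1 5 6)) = (0 3 2 4 8)(1 6 5)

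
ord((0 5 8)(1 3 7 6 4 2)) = 6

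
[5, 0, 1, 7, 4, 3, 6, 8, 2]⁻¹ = [1, 2, 8, 5, 4, 0, 6, 3, 7]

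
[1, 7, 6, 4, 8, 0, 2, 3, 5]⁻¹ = [5, 0, 6, 7, 3, 8, 2, 1, 4]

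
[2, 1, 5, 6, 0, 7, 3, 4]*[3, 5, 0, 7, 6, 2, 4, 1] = [0, 5, 2, 4, 3, 1, 7, 6]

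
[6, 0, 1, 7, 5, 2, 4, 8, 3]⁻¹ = [1, 2, 5, 8, 6, 4, 0, 3, 7]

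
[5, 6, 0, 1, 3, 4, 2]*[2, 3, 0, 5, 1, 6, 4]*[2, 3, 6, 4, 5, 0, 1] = [1, 5, 6, 4, 0, 3, 2]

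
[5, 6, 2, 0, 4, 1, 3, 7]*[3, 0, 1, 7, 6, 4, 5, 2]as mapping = [0→4, 1→5, 2→1, 3→3, 4→6, 5→0, 6→7, 7→2]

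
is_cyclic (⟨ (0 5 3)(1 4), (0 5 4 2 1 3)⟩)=no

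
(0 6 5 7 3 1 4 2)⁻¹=(0 2 4 1 3 7 5 6)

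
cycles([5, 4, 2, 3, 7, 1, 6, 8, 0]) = (0 5 1 4 7 8)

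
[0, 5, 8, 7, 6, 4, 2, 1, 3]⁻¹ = [0, 7, 6, 8, 5, 1, 4, 3, 2]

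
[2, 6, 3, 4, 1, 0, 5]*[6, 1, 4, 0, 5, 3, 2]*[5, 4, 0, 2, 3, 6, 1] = [3, 0, 5, 6, 4, 1, 2]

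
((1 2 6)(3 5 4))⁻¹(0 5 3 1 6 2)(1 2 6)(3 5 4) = (0 4 5 2 1 6)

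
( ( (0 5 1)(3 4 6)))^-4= (0 1 5)(3 6 4)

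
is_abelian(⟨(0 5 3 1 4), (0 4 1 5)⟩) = no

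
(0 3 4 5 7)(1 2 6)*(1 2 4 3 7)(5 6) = (0 7)(1 4 6 2 5)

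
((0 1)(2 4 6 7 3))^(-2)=(2 7 4 3 6)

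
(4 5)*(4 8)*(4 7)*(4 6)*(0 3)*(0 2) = (0 3 2)(4 5 8 7 6)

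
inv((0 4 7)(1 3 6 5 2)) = (0 7 4)(1 2 5 6 3)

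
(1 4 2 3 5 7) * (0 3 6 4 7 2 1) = (0 3 5 2 6 4 1 7)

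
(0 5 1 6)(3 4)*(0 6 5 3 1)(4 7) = (0 3 7 4 1 5)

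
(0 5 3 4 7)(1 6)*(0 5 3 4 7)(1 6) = (0 3 7 5 4)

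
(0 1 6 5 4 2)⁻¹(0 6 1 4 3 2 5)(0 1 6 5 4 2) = (0 4 1 5 6 2 3)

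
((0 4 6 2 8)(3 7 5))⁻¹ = (0 8 2 6 4)(3 5 7)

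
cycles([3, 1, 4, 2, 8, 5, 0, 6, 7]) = (0 3 2 4 8 7 6)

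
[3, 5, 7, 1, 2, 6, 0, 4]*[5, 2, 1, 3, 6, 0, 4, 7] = [3, 0, 7, 2, 1, 4, 5, 6]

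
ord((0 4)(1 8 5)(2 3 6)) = 6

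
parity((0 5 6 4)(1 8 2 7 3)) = odd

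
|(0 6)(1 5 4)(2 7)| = 6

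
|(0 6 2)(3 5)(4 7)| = 6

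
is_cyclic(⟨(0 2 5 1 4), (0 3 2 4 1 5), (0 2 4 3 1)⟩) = no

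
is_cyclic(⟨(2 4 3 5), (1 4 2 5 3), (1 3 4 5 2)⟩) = no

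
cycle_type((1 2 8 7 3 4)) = 6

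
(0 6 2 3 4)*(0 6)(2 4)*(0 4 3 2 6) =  (0 4)(3 6)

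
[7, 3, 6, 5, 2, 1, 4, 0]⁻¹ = [7, 5, 4, 1, 6, 3, 2, 0]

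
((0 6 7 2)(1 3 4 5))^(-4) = ()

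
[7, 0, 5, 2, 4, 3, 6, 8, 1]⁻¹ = [1, 8, 3, 5, 4, 2, 6, 0, 7]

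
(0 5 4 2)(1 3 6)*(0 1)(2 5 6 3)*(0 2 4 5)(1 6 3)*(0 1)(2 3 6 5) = (0 6 3)(1 4)(2 5)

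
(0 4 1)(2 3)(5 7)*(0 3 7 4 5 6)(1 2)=(0 5 4 2 7 6)(1 3)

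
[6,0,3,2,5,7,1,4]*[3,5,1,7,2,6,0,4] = [0,3,7,1,6,4,5,2]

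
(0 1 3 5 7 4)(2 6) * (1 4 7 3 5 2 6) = (0 4)(1 5 3 2)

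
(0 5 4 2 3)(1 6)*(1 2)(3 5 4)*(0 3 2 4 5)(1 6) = (0 5 2)(4 6)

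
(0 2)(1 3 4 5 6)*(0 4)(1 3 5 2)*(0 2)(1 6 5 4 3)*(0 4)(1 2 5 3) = (0 6 2 1)(3 5)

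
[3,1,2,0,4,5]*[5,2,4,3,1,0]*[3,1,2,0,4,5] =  [0,2,4,5,1,3]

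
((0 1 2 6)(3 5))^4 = ()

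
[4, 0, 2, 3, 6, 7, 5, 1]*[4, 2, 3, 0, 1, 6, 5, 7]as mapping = [0→1, 1→4, 2→3, 3→0, 4→5, 5→7, 6→6, 7→2]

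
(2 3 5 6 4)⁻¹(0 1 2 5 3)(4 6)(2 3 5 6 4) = (0 1 3 6 5)(2 4)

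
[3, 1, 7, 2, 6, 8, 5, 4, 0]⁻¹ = [8, 1, 3, 0, 7, 6, 4, 2, 5]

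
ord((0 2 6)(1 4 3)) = 3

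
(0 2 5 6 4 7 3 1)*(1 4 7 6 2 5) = (0 5 2 1)(3 4 6 7)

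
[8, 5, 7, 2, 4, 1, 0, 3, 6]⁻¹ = [6, 5, 3, 7, 4, 1, 8, 2, 0]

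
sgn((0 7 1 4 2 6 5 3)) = -1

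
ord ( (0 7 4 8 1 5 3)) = 7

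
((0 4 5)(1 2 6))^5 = (0 5 4)(1 6 2)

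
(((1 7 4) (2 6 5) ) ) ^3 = () 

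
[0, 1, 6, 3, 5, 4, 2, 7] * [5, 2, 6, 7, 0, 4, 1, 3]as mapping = [0→5, 1→2, 2→1, 3→7, 4→4, 5→0, 6→6, 7→3]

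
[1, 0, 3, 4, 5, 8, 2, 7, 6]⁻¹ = [1, 0, 6, 2, 3, 4, 8, 7, 5]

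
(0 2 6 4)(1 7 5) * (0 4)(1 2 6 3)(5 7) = (0 6)(1 5 2 3)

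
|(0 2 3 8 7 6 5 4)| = 8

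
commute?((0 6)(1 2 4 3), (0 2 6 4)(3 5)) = no:(0 6)(1 2 4 3)*(0 2 6 4)(3 5) = (0 4 5 3 1 6 2), (0 2 6 4)(3 5)*(0 6)(1 2 4 3) = (0 4 6 3 5 1 2)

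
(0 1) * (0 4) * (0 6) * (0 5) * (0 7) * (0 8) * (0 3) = (0 1 4 6 5 7 8 3) 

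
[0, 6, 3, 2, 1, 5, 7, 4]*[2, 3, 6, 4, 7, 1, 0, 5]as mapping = [0→2, 1→0, 2→4, 3→6, 4→3, 5→1, 6→5, 7→7]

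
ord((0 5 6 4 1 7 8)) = 7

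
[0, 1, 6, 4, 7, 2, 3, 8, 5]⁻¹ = [0, 1, 5, 6, 3, 8, 2, 4, 7]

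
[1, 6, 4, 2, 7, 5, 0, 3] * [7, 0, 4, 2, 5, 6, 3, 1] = [0, 3, 5, 4, 1, 6, 7, 2]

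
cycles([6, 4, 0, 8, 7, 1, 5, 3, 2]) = (0 6 5 1 4 7 3 8 2)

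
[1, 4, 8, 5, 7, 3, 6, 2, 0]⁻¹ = [8, 0, 7, 5, 1, 3, 6, 4, 2]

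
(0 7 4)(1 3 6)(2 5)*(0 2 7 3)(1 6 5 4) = (0 3 5 7 1)(2 4)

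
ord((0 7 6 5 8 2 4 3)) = 8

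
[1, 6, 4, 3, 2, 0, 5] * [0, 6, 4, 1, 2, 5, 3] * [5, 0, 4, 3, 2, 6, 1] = [1, 3, 4, 0, 2, 5, 6]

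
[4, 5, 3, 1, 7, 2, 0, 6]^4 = [0, 1, 2, 3, 4, 5, 6, 7]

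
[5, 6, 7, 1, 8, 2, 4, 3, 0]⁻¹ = [8, 3, 5, 7, 6, 0, 1, 2, 4]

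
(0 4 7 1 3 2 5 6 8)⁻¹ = (0 8 6 5 2 3 1 7 4)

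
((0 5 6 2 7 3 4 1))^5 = (0 3 6 1 7 5 4 2)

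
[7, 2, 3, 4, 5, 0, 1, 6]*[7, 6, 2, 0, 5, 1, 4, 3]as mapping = [0→3, 1→2, 2→0, 3→5, 4→1, 5→7, 6→6, 7→4]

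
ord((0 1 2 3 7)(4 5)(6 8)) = 10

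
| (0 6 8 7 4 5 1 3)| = 8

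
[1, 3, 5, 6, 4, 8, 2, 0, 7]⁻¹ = [7, 0, 6, 1, 4, 2, 3, 8, 5]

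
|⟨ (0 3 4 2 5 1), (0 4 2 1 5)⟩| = 720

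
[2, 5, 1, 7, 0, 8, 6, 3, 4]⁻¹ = [4, 2, 0, 7, 8, 1, 6, 3, 5]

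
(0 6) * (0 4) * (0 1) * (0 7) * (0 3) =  (0 6 4 1 7 3)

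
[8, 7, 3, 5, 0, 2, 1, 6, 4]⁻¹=[4, 6, 5, 2, 8, 3, 7, 1, 0]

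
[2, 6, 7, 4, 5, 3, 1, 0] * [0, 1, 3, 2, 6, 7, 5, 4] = [3, 5, 4, 6, 7, 2, 1, 0]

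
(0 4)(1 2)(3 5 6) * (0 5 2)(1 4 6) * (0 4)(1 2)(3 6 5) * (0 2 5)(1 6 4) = (3 6 4)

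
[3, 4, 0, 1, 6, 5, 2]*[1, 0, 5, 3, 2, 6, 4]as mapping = [0→3, 1→2, 2→1, 3→0, 4→4, 5→6, 6→5]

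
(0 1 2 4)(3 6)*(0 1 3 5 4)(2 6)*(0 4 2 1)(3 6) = (0 6 5 2 4)(1 3)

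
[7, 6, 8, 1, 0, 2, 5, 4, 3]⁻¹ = [4, 3, 5, 8, 7, 6, 1, 0, 2]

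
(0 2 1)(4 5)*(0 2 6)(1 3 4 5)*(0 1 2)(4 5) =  (0 6 1)(2 3 5 4)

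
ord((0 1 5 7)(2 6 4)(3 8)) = 12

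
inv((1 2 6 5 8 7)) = (1 7 8 5 6 2)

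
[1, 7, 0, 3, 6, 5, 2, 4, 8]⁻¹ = [2, 0, 6, 3, 7, 5, 4, 1, 8]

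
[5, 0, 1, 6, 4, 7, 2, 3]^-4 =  [3, 7, 5, 1, 4, 6, 0, 2]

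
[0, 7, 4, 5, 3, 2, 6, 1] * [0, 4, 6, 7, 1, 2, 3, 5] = [0, 5, 1, 2, 7, 6, 3, 4]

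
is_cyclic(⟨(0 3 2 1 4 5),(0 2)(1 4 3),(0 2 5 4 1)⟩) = no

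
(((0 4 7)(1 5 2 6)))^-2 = (0 4 7)(1 2)(5 6)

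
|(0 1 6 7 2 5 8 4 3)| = 9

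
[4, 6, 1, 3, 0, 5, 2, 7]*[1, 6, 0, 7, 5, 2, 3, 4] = [5, 3, 6, 7, 1, 2, 0, 4]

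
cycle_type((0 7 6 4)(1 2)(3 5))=2^2.4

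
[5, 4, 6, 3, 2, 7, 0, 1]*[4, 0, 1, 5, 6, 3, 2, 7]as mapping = [0→3, 1→6, 2→2, 3→5, 4→1, 5→7, 6→4, 7→0]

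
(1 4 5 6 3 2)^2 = (1 5 3)(2 4 6)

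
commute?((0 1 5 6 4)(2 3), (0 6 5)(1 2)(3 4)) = no:(0 1 5 6 4)(2 3)*(0 6 5)(1 2)(3 4) = (0 2 4 6 3 1), (0 6 5)(1 2)(3 4)*(0 1 5 6 4)(2 3) = (0 4 2 5 1 3)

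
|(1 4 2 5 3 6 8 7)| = 8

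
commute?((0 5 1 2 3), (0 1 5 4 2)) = no:(0 5 1 2 3)*(0 1 5 4 2) = (0 4 2 3 1), (0 1 5 4 2)*(0 5 1 2 3) = (0 2 5 4 3)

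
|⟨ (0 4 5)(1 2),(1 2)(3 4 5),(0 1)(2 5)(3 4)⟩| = 720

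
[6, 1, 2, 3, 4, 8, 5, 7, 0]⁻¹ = [8, 1, 2, 3, 4, 6, 0, 7, 5]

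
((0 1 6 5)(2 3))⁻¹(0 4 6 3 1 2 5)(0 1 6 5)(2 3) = (0 1 4 5 2 6 3)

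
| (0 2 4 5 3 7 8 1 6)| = 9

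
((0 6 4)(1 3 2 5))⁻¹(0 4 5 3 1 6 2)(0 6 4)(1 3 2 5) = (0 1 2 3 4 5 6)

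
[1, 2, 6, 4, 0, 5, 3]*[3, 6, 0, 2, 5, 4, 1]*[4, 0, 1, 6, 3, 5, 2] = [2, 4, 0, 5, 6, 3, 1]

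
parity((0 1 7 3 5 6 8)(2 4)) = odd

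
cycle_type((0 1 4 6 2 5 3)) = 7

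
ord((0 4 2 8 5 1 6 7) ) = 8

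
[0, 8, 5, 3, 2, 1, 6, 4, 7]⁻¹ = [0, 5, 4, 3, 7, 2, 6, 8, 1]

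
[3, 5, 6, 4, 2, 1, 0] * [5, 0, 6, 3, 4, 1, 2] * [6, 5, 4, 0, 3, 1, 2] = [0, 5, 4, 3, 2, 6, 1]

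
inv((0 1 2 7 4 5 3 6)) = (0 6 3 5 4 7 2 1)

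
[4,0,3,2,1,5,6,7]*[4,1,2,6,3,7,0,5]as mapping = [0→3,1→4,2→6,3→2,4→1,5→7,6→0,7→5]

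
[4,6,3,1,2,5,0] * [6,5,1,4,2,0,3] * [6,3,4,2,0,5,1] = [4,2,0,5,3,6,1]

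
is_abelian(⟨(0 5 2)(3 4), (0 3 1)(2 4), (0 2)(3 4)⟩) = no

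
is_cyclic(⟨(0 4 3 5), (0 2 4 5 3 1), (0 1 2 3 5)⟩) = no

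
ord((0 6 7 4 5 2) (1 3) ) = 6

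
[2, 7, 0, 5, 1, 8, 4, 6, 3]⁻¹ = [2, 4, 0, 8, 6, 3, 7, 1, 5]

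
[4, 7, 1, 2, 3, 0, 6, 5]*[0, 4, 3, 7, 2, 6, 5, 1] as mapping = [0→2, 1→1, 2→4, 3→3, 4→7, 5→0, 6→5, 7→6] 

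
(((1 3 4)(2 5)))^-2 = (1 3 4)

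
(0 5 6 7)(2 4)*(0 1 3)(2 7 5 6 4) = (0 6 5 4 7 1 3)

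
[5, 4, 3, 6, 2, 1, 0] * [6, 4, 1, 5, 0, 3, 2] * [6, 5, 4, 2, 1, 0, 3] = [2, 6, 0, 4, 5, 1, 3]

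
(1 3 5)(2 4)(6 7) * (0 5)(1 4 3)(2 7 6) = (0 5 4 7 2 3)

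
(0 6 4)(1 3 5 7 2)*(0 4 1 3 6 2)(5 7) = (0 2 3 7)(1 6)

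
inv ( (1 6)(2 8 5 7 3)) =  (1 6)(2 3 7 5 8)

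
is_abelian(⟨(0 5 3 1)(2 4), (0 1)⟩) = no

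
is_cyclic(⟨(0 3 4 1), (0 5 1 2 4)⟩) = no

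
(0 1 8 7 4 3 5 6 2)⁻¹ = (0 2 6 5 3 4 7 8 1)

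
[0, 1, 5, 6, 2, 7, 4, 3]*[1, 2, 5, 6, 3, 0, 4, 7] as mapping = [0→1, 1→2, 2→0, 3→4, 4→5, 5→7, 6→3, 7→6] 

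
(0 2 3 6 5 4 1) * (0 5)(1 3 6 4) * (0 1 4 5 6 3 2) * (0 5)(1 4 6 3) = (0 5 6 4 2 1 3)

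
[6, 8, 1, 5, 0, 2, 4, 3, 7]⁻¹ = [4, 2, 5, 7, 6, 3, 0, 8, 1]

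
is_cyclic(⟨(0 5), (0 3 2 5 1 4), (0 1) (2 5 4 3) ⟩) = no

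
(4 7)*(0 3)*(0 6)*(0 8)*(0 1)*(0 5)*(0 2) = (0 3 6 8 1 5 2)(4 7)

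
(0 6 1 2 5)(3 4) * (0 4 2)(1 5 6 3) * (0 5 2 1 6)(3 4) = (0 4 6 2)(1 5 3)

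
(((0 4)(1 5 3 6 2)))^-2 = (1 6 5 2 3)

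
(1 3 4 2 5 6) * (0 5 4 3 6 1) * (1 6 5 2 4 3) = (0 2 3 1 5 6)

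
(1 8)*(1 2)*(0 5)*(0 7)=(0 5 7)(1 8 2)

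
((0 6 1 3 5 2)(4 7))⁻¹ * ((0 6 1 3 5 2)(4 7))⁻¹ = (0 5 1)(2 3 6)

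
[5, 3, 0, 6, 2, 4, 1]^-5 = [2, 3, 4, 6, 5, 0, 1]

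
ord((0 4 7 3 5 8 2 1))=8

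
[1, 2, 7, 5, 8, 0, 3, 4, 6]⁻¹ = [5, 0, 1, 6, 7, 3, 8, 2, 4]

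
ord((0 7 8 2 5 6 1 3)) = 8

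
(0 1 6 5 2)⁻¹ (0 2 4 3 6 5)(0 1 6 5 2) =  (0 4 3 5 2 1)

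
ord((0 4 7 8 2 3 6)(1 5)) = 14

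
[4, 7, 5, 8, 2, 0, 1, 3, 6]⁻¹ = [5, 6, 4, 7, 0, 2, 8, 1, 3]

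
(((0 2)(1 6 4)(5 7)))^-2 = (1 6 4)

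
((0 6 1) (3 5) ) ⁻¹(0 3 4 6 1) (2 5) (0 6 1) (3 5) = (0 6 5 4 1) (2 3) 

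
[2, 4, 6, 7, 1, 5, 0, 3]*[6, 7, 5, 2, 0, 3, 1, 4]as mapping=[0→5, 1→0, 2→1, 3→4, 4→7, 5→3, 6→6, 7→2]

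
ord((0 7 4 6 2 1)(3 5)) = 6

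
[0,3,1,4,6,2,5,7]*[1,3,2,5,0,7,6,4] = [1,5,3,0,6,2,7,4]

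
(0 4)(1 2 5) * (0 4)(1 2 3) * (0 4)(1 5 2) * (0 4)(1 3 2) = (1 2)(3 5)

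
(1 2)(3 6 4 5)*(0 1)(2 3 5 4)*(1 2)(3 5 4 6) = (0 2)(1 5 4 6)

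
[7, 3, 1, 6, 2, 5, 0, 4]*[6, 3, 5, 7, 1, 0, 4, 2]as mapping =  [0→2, 1→7, 2→3, 3→4, 4→5, 5→0, 6→6, 7→1]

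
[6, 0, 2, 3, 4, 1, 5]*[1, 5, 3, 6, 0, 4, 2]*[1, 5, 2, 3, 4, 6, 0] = [2, 5, 3, 0, 1, 6, 4]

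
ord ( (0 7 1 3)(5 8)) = 4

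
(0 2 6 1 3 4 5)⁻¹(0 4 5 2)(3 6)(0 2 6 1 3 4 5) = (0 6 2 5)(1 4)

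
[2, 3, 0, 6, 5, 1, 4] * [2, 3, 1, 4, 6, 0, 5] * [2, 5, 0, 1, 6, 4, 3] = [5, 6, 0, 4, 2, 1, 3]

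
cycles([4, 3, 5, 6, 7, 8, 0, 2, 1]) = (0 4 7 2 5 8 1 3 6)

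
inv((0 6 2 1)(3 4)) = (0 1 2 6)(3 4)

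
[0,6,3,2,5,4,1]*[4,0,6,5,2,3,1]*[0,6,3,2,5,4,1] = [5,6,4,1,2,3,0]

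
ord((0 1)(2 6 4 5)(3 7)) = 4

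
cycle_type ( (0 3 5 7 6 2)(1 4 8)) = 3.6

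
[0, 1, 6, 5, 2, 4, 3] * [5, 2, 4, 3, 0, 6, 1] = [5, 2, 1, 6, 4, 0, 3]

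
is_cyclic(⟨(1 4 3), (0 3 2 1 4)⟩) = no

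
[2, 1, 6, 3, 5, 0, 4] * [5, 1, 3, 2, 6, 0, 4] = [3, 1, 4, 2, 0, 5, 6]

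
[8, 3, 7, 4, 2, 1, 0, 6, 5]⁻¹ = [6, 5, 4, 1, 3, 8, 7, 2, 0]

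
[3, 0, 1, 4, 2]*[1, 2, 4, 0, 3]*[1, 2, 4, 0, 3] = [1, 2, 4, 0, 3]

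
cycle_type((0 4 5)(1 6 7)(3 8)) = 2.3^2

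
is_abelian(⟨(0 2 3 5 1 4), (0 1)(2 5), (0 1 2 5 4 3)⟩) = no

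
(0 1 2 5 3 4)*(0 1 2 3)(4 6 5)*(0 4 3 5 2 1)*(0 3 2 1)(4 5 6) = (1 6)(3 4)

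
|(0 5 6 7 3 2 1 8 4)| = 9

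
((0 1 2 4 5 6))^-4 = (0 2 5)(1 4 6)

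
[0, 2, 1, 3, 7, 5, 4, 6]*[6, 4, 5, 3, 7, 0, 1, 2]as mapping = [0→6, 1→5, 2→4, 3→3, 4→2, 5→0, 6→7, 7→1]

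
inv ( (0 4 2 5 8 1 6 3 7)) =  (0 7 3 6 1 8 5 2 4)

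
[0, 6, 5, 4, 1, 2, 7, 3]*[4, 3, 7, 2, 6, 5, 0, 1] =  [4, 0, 5, 6, 3, 7, 1, 2]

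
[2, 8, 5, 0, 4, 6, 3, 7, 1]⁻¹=[3, 8, 0, 6, 4, 2, 5, 7, 1]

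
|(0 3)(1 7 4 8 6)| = 10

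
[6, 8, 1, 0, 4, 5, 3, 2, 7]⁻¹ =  [3, 2, 7, 6, 4, 5, 0, 8, 1]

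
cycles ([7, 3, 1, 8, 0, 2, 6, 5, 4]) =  (0 7 5 2 1 3 8 4)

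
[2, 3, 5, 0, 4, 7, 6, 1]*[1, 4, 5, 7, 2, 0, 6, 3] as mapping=[0→5, 1→7, 2→0, 3→1, 4→2, 5→3, 6→6, 7→4] 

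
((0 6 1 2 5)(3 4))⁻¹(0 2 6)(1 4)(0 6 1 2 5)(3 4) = (1 6 5)(2 3)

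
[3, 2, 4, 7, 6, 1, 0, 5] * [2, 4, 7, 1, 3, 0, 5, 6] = [1, 7, 3, 6, 5, 4, 2, 0]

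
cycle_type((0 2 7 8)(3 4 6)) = 3.4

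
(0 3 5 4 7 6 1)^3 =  (0 4 1 5 6 3 7)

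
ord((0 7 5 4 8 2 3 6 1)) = 9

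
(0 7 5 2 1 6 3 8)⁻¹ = (0 8 3 6 1 2 5 7)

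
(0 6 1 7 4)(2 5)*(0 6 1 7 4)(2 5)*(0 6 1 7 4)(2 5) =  (0 7 6 4 1)(2 5)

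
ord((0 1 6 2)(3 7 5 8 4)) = 20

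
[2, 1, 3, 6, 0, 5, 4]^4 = [4, 1, 0, 2, 6, 5, 3]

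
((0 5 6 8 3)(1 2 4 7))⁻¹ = (0 3 8 6 5)(1 7 4 2)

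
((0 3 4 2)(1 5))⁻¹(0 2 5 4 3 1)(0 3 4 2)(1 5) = (0 1 2 4 5 3)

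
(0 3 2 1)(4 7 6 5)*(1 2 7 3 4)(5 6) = (0 4 3 7 5 1)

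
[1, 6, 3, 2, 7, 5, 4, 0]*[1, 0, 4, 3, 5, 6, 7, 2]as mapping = [0→0, 1→7, 2→3, 3→4, 4→2, 5→6, 6→5, 7→1]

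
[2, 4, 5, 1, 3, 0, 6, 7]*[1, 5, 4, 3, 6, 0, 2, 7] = [4, 6, 0, 5, 3, 1, 2, 7]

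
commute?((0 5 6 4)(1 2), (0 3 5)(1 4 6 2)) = no:(0 5 6 4)(1 2)*(0 3 5)(1 4 6 2) = (2 4 3 5), (0 3 5)(1 4 6 2)*(0 5 6 4)(1 2) = (0 3 6 1)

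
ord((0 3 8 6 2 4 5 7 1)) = 9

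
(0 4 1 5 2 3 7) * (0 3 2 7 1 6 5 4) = (1 4 6 5 7 3)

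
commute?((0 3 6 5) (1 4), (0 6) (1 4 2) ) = no:(0 3 6 5) (1 4)*(0 6) (1 4 2) = (0 3) (1 2) (5 6), (0 6) (1 4 2)*(0 3 6 5) (1 4) = (0 5) (2 4) (3 6) 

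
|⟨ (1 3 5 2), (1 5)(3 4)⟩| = 120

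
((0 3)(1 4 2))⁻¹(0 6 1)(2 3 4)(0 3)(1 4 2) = (0 2 1)(3 6 4)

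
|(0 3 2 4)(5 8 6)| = 12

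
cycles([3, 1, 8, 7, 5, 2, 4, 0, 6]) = (0 3 7)(2 8 6 4 5)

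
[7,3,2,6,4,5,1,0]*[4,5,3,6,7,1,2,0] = [0,6,3,2,7,1,5,4]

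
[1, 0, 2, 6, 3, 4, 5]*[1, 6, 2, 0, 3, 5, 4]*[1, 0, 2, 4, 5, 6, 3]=[3, 0, 2, 5, 1, 4, 6]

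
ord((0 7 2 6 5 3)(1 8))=6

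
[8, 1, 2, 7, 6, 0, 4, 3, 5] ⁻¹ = [5, 1, 2, 7, 6, 8, 4, 3, 0] 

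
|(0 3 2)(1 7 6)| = 3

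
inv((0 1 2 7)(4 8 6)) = (0 7 2 1)(4 6 8)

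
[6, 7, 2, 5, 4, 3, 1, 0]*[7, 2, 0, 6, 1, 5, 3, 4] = [3, 4, 0, 5, 1, 6, 2, 7]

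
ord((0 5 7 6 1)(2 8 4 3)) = 20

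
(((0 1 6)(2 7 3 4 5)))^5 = (0 6 1)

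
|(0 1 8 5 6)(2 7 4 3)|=20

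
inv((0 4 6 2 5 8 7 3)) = (0 3 7 8 5 2 6 4)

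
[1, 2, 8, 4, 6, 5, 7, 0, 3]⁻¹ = [7, 0, 1, 8, 3, 5, 4, 6, 2]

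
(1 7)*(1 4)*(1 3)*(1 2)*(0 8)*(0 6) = (0 8 6)(1 7 4 3 2)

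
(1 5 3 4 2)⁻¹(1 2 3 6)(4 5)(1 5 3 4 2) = (1 4 6 5)(2 3)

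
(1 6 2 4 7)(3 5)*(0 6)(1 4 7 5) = (0 6 2 7 4 5 3 1)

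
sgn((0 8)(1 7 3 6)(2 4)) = -1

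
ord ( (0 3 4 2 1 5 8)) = 7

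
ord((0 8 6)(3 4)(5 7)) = 6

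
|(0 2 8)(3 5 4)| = 3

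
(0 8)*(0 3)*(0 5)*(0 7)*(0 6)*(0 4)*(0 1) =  (0 8 3 5 7 6 4 1)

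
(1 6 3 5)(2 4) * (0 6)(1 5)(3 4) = (0 6 4 2 3 1)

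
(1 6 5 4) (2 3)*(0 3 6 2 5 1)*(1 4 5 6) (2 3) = (0 2 1 3 6 4) 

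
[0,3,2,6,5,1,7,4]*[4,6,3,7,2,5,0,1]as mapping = [0→4,1→7,2→3,3→0,4→5,5→6,6→1,7→2]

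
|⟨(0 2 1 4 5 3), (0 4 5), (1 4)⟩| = 720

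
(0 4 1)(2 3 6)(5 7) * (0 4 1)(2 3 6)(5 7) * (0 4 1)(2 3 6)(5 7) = (5 7)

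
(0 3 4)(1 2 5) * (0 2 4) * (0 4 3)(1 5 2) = (1 3 4)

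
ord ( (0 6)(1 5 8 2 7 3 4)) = 14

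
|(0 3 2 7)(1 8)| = 4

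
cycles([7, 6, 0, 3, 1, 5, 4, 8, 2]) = (0 7 8 2)(1 6 4)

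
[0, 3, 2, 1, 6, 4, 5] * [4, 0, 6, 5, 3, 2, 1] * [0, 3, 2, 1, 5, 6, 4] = [5, 6, 4, 0, 3, 1, 2] 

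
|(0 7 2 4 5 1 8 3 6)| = 9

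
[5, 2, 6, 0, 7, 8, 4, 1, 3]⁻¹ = [3, 7, 1, 8, 6, 0, 2, 4, 5]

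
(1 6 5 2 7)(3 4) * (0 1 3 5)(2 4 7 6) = (0 1 2 6)(3 7)(4 5)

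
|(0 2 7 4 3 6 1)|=7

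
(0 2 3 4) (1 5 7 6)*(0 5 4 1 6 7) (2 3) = (0 3 1 4 5) 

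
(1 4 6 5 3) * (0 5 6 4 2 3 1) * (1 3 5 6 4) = (0 6 4 1 2 5 3)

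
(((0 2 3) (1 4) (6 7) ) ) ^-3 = (1 4) (6 7) 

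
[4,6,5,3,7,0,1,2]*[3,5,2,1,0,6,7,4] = [0,7,6,1,4,3,5,2]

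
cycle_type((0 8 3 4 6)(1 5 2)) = 3.5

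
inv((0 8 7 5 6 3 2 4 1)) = (0 1 4 2 3 6 5 7 8)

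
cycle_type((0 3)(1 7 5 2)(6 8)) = 2^2.4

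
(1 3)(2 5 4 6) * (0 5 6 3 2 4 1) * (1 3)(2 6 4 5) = (0 2 4 1 6 5 3)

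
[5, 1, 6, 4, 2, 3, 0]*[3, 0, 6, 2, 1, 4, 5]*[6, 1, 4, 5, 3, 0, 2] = [3, 6, 0, 1, 2, 4, 5]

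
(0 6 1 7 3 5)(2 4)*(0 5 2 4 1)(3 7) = (0 6)(1 3 2)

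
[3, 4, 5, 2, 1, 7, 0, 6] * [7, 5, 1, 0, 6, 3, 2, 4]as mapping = [0→0, 1→6, 2→3, 3→1, 4→5, 5→4, 6→7, 7→2]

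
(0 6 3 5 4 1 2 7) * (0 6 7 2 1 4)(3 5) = (0 7 6 5)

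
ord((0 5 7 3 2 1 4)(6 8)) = 14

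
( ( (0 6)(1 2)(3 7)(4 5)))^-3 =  (0 6)(1 2)(3 7)(4 5)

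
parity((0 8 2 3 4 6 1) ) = even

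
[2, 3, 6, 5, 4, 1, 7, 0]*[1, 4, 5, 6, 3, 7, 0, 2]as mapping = [0→5, 1→6, 2→0, 3→7, 4→3, 5→4, 6→2, 7→1]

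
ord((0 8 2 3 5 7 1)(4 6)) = 14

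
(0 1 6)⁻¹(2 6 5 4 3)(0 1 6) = (0 5 4 3 2)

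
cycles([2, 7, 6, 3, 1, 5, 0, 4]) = (0 2 6)(1 7 4)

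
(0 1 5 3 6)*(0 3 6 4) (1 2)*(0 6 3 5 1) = (0 2) (3 4 6 5) 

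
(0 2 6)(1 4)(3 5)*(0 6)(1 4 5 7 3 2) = (0 1 5 2)(3 7)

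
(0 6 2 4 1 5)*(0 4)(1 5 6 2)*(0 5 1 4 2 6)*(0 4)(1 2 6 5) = (0 5 6)(1 4 2)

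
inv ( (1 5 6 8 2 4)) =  (1 4 2 8 6 5)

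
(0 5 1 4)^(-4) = ()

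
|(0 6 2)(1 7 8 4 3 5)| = 6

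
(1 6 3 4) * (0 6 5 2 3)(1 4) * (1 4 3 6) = (0 1 5 2 6)(3 4)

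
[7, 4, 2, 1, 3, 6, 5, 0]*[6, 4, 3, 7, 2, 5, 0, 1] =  [1, 2, 3, 4, 7, 0, 5, 6]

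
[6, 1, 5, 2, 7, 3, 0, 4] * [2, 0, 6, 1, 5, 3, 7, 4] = [7, 0, 3, 6, 4, 1, 2, 5]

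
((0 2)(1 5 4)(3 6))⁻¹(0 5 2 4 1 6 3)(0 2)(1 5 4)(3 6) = (0 1 5 3 6 2 4)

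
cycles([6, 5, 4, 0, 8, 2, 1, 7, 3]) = (0 6 1 5 2 4 8 3)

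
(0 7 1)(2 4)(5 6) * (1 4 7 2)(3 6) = (0 2 7 4 1)(3 6 5)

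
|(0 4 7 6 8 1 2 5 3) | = 9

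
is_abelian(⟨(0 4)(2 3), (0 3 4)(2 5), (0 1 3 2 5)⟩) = no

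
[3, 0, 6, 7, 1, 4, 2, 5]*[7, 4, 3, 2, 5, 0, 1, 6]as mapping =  [0→2, 1→7, 2→1, 3→6, 4→4, 5→5, 6→3, 7→0]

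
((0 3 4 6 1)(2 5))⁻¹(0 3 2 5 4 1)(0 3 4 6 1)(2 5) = (0 3 4 5 2 6)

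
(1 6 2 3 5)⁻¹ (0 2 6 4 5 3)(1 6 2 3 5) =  (0 3 2 4 1 5)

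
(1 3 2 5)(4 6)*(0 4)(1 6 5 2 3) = (0 4 5 6)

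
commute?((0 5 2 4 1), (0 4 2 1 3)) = no:(0 5 2 4 1)*(0 4 2 1 3) = (0 5 1 4 3), (0 4 2 1 3)*(0 5 2 4 1) = (0 1 3 5 2)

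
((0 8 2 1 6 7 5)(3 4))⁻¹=(0 5 7 6 1 2 8)(3 4)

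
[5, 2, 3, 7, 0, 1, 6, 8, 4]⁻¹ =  [4, 5, 1, 2, 8, 0, 6, 3, 7]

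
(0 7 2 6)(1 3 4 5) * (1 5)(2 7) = (0 2 6)(1 3 4)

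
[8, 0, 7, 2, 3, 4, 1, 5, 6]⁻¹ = [1, 6, 3, 4, 5, 7, 8, 2, 0]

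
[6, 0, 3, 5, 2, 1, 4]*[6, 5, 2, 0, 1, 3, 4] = [4, 6, 0, 3, 2, 5, 1]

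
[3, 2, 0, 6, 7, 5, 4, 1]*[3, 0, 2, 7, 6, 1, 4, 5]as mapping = [0→7, 1→2, 2→3, 3→4, 4→5, 5→1, 6→6, 7→0]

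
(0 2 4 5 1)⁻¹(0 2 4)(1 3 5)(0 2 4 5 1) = (0 3 1)(2 4 5)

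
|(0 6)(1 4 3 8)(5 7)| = 4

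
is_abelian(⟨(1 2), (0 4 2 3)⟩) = no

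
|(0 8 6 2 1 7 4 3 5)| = 9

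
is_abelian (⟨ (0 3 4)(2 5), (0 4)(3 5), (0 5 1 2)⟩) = no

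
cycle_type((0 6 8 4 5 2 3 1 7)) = 9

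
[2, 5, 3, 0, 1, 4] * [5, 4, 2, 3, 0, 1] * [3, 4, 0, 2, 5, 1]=[0, 4, 2, 1, 5, 3]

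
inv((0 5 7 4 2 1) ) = (0 1 2 4 7 5) 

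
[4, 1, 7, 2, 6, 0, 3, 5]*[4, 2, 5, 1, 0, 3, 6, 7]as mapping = [0→0, 1→2, 2→7, 3→5, 4→6, 5→4, 6→1, 7→3]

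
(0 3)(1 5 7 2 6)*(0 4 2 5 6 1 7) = (0 3 4 2 1 6 7 5)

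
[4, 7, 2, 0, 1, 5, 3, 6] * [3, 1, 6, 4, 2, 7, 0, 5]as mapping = [0→2, 1→5, 2→6, 3→3, 4→1, 5→7, 6→4, 7→0]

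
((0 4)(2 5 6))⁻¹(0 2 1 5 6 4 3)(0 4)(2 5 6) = (0 3 4 5 1 6 2)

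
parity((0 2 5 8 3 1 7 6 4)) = even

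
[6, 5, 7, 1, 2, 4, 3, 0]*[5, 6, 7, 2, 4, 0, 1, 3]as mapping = [0→1, 1→0, 2→3, 3→6, 4→7, 5→4, 6→2, 7→5]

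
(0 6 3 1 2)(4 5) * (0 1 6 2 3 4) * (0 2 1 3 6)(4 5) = (0 1 6 5 2 3)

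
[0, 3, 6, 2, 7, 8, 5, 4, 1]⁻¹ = [0, 8, 3, 1, 7, 6, 2, 4, 5]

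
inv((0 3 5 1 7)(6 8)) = (0 7 1 5 3)(6 8)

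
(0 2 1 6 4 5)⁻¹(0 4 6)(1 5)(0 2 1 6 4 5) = (0 6)(2 5 4)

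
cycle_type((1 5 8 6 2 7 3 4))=8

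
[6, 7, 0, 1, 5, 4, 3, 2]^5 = [2, 3, 7, 6, 5, 4, 0, 1]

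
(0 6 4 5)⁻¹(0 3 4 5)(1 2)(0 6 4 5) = (0 6 3 5)(1 2)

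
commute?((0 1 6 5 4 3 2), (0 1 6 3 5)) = no:(0 1 6 5 4 3 2) * (0 1 6 3 5) = (0 6)(1 3 2)(4 5), (0 1 6 3 5) * (0 1 6 5 4 3 2) = (0 6 2)(1 5)(3 4)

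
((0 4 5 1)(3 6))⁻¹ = (0 1 5 4)(3 6)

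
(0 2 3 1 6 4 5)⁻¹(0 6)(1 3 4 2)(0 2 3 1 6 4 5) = (1 5 3 6)(2 4)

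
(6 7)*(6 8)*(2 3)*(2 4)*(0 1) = (0 1)(2 3 4)(6 7 8)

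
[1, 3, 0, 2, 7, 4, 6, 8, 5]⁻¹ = [2, 0, 3, 1, 5, 8, 6, 4, 7]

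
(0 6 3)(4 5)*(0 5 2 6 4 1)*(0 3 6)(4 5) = (0 5 1 3 4 2)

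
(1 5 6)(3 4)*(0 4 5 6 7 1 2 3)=(0 4)(1 6 2 3 5 7)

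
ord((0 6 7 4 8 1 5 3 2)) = 9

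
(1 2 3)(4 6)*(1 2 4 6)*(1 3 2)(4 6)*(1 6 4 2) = (1 4 3 6 2)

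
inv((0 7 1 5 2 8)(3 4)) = (0 8 2 5 1 7)(3 4)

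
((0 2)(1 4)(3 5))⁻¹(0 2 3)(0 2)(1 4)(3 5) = (0 5 2)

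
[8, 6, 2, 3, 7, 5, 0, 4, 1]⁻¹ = [6, 8, 2, 3, 7, 5, 1, 4, 0]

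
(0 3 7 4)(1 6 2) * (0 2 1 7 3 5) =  (0 5)(1 6)(2 7 4)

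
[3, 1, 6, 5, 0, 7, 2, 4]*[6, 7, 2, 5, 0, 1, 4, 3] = [5, 7, 4, 1, 6, 3, 2, 0]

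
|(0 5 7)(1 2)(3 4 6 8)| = 12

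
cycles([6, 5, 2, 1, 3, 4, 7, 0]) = (0 6 7)(1 5 4 3)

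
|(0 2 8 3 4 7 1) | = 7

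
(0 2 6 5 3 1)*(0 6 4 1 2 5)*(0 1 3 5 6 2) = (0 6 1 2 4 3)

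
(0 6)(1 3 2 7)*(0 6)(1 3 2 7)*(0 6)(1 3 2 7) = (0 6)(1 7 2 3)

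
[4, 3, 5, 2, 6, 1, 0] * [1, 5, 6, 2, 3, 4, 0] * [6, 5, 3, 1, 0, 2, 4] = [1, 3, 0, 4, 6, 2, 5]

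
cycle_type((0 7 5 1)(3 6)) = 2.4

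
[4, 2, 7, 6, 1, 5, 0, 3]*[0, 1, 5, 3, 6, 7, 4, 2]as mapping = [0→6, 1→5, 2→2, 3→4, 4→1, 5→7, 6→0, 7→3]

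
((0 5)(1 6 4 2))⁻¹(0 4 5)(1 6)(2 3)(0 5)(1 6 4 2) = (0 5 2)(1 3)(4 6)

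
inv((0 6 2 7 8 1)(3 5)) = (0 1 8 7 2 6)(3 5)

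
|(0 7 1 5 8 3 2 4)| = 8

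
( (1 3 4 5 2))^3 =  (1 5 3 2 4)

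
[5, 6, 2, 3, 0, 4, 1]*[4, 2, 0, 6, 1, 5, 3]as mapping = [0→5, 1→3, 2→0, 3→6, 4→4, 5→1, 6→2]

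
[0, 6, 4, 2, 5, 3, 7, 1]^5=[0, 7, 4, 2, 5, 3, 1, 6]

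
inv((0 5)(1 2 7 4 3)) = (0 5)(1 3 4 7 2)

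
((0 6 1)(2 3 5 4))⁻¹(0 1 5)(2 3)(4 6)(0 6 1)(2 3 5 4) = (0 4 6)(1 2)(3 5)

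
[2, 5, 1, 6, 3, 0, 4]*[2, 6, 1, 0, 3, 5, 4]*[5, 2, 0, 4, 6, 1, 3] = [2, 1, 3, 6, 5, 0, 4]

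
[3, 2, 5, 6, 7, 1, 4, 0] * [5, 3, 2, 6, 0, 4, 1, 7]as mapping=[0→6, 1→2, 2→4, 3→1, 4→7, 5→3, 6→0, 7→5]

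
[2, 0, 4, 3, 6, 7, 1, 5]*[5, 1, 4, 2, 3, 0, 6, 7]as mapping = [0→4, 1→5, 2→3, 3→2, 4→6, 5→7, 6→1, 7→0]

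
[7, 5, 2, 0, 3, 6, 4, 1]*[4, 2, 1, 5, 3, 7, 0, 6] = [6, 7, 1, 4, 5, 0, 3, 2]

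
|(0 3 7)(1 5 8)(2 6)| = 6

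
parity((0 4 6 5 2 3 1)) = even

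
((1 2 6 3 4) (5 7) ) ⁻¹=(1 4 3 6 2) (5 7) 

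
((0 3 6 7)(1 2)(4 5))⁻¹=(0 7 6 3)(1 2)(4 5)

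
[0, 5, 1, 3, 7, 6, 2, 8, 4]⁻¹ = [0, 2, 6, 3, 8, 1, 5, 4, 7]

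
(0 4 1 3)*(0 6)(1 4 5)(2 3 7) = (0 5 1 7 2 3 6)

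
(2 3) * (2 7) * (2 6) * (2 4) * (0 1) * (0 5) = (0 1 5)(2 3 7 6 4)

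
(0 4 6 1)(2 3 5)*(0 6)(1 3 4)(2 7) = (0 1 6 3 5 7 2 4)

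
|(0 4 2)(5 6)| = 6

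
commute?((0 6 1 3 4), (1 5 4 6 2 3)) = no:(0 6 1 3 4) * (1 5 4 6 2 3) = (0 2 3 6 5 4), (1 5 4 6 2 3) * (0 6 1 3 4) = (0 6 2 4 1 5)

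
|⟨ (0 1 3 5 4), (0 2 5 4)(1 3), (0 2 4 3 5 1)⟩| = 720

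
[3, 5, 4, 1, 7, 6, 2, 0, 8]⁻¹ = [7, 3, 6, 0, 2, 1, 5, 4, 8]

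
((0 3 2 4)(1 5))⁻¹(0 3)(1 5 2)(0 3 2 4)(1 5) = (1 4 5)(2 3)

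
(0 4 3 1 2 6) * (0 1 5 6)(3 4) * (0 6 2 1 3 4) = (0 4)(2 6 3 5)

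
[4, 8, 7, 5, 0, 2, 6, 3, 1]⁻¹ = [4, 8, 5, 7, 0, 3, 6, 2, 1]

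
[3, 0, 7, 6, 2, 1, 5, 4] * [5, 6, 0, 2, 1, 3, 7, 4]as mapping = [0→2, 1→5, 2→4, 3→7, 4→0, 5→6, 6→3, 7→1]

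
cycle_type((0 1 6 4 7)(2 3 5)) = 3.5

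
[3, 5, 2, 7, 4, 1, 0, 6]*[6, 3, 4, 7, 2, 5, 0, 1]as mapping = [0→7, 1→5, 2→4, 3→1, 4→2, 5→3, 6→6, 7→0]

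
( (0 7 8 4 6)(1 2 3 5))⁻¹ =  (0 6 4 8 7)(1 5 3 2)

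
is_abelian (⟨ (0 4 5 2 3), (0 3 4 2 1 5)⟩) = no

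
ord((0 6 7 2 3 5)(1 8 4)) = 6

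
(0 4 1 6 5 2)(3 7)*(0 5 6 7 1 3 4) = (1 7 4 3)(2 5)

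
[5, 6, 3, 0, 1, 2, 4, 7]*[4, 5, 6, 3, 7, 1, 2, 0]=[1, 2, 3, 4, 5, 6, 7, 0]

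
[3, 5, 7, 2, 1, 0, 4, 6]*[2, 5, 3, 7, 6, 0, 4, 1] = [7, 0, 1, 3, 5, 2, 6, 4]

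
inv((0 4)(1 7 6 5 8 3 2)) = (0 4)(1 2 3 8 5 6 7)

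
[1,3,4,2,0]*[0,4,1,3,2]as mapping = [0→4,1→3,2→2,3→1,4→0]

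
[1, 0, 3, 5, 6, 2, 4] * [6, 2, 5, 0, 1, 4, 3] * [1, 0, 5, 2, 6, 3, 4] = [5, 4, 1, 6, 2, 3, 0]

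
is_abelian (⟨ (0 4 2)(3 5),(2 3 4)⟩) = no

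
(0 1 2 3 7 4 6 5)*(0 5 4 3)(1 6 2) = (0 6 4 2)(3 7)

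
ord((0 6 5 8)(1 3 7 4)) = 4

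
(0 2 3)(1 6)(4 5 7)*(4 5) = (0 2 3)(1 6)(5 7)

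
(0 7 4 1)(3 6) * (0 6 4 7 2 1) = (0 2 1 6 3 4)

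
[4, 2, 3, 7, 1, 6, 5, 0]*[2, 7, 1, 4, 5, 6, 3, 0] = [5, 1, 4, 0, 7, 3, 6, 2]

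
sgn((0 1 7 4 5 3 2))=1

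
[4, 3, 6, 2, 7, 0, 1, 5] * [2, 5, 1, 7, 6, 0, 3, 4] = [6, 7, 3, 1, 4, 2, 5, 0]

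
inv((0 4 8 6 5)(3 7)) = (0 5 6 8 4)(3 7)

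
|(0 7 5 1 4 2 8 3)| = 8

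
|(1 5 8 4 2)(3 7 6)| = 15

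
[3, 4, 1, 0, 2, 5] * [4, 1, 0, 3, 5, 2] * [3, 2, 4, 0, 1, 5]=[0, 5, 2, 1, 3, 4]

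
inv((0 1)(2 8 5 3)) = (0 1)(2 3 5 8)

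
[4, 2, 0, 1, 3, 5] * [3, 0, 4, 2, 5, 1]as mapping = [0→5, 1→4, 2→3, 3→0, 4→2, 5→1]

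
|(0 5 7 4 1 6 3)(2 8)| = 14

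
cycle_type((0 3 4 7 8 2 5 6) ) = 8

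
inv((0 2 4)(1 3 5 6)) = (0 4 2)(1 6 5 3)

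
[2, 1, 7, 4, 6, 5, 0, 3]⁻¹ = [6, 1, 0, 7, 3, 5, 4, 2]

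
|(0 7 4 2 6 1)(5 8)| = 6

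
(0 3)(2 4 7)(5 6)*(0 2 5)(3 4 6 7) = (0 4 3 2 6)(5 7)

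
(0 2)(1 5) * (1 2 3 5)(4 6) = (0 3 5 2)(4 6)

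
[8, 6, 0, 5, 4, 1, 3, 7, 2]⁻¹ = [2, 5, 8, 6, 4, 3, 1, 7, 0]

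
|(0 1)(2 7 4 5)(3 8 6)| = 12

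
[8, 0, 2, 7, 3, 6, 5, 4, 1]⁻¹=[1, 8, 2, 4, 7, 6, 5, 3, 0]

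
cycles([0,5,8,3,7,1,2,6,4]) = (1 5)(2 8 4 7 6)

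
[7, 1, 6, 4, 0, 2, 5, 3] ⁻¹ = [4, 1, 5, 7, 3, 6, 2, 0] 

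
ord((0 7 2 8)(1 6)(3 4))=4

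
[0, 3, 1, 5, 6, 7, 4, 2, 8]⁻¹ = [0, 2, 7, 1, 6, 3, 4, 5, 8]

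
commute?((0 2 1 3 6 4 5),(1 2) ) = no:(0 2 1 3 6 4 5)*(1 2) = (0 1 3 6 4 5),(1 2)*(0 2 1 3 6 4 5) = (0 2 3 6 4 5) 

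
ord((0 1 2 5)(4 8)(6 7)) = 4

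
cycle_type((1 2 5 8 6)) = 5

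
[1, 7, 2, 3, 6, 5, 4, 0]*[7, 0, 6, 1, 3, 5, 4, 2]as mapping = [0→0, 1→2, 2→6, 3→1, 4→4, 5→5, 6→3, 7→7]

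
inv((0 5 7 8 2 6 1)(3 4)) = (0 1 6 2 8 7 5)(3 4)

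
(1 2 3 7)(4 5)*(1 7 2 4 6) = (1 4 5 6)(2 3)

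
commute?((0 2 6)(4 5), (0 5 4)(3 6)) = no:(0 2 6)(4 5)*(0 5 4)(3 6) = (0 2 3 6 5), (0 5 4)(3 6)*(0 2 6)(4 5) = (0 4 2 6 3)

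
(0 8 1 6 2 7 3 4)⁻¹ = (0 4 3 7 2 6 1 8)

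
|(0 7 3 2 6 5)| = 6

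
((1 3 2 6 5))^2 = (1 2 5 3 6)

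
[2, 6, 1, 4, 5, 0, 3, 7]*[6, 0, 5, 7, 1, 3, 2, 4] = [5, 2, 0, 1, 3, 6, 7, 4]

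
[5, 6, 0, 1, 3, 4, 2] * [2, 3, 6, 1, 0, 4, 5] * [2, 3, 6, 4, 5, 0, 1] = [5, 0, 6, 4, 3, 2, 1]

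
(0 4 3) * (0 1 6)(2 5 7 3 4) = (0 2 5 7 3 1 6)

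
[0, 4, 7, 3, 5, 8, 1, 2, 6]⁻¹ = [0, 6, 7, 3, 1, 4, 8, 2, 5]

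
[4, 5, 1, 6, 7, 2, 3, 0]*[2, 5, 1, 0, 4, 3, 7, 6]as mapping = [0→4, 1→3, 2→5, 3→7, 4→6, 5→1, 6→0, 7→2]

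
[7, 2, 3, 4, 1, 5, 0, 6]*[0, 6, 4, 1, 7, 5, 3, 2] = [2, 4, 1, 7, 6, 5, 0, 3]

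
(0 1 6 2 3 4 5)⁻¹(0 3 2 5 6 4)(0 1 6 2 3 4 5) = (0 2 5 1 4 3)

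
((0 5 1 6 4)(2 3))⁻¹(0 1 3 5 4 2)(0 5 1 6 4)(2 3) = (0 3 5 6 2 1)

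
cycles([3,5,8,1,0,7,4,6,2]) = (0 3 1 5 7 6 4)(2 8)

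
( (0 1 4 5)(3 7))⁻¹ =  (0 5 4 1)(3 7)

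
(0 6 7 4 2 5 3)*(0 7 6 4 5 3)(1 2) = (0 4 1 2 3 7 5)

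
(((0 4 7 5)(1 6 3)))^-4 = (1 3 6)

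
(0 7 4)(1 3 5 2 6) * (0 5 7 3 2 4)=(0 3 7)(1 2 6)(4 5)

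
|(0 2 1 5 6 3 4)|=7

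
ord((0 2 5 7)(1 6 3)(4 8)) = 12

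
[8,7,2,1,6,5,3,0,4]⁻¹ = [7,3,2,6,8,5,4,1,0]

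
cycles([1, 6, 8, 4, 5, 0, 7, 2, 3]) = (0 1 6 7 2 8 3 4 5)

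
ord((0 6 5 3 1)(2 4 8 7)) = 20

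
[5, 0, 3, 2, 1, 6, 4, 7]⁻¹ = [1, 4, 3, 2, 6, 0, 5, 7]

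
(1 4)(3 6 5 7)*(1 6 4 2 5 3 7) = (1 2 5)(3 4 6)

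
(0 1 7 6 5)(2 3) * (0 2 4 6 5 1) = (1 7 5 2 3 4 6)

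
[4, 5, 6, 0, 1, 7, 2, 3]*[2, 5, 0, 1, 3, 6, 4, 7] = [3, 6, 4, 2, 5, 7, 0, 1]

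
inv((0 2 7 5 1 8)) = (0 8 1 5 7 2)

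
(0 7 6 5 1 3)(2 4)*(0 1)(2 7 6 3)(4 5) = (0 6 4 7 3 1 2 5)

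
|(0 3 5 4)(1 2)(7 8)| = 4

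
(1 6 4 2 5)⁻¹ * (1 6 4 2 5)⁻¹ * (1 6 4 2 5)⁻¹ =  (1 4 5 6 2)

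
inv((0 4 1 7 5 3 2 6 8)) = (0 8 6 2 3 5 7 1 4)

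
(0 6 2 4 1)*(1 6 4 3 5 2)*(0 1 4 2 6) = (0 2 3 5 6 4)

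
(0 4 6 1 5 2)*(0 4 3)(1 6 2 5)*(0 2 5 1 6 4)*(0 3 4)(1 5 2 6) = (0 4 2 3 6)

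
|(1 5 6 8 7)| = 5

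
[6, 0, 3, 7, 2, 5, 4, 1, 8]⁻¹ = [1, 7, 4, 2, 6, 5, 0, 3, 8]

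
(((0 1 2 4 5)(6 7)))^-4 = (0 1 2 4 5)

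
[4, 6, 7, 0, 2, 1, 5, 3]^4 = [3, 6, 4, 7, 0, 1, 5, 2]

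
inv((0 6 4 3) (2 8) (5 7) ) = (0 3 4 6) (2 8) (5 7) 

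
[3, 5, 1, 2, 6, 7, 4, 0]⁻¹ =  [7, 2, 3, 0, 6, 1, 4, 5]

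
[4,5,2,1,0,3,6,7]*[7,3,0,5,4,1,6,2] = [4,1,0,3,7,5,6,2]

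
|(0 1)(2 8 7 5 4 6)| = 6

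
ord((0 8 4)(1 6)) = 6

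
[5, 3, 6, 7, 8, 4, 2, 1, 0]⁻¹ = [8, 7, 6, 1, 5, 0, 2, 3, 4]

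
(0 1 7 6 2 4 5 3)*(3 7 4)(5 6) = (0 1 4 6 2 3)(5 7)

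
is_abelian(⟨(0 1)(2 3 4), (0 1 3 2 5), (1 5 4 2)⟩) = no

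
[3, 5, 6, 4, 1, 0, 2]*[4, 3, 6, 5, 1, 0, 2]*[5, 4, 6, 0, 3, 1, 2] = [1, 5, 6, 4, 0, 3, 2]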